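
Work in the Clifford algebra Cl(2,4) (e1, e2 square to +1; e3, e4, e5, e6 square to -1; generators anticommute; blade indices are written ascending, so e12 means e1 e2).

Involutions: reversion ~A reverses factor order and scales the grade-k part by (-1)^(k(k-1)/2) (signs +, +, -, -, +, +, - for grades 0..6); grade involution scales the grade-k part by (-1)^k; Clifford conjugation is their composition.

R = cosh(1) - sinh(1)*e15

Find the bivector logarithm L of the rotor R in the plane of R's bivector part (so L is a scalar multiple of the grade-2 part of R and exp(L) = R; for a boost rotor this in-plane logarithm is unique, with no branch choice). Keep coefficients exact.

The scalar part of R is cosh(1), which determines |rapidity| via cosh; the sign lives in the bivector part, and pairing them (bivector part over sinh of the rapidity = the plane) gives the unique in-plane L = rapidity * plane.
Concretely: cosh(rapidity) = cosh(1) gives rapidity = ±1, and since rapidity/sinh(rapidity) is even the sign is immaterial: L = (rapidity/sinh(rapidity)) * <R>_2 = (1/sinh(1)) * <R>_2.
Answer: -e15


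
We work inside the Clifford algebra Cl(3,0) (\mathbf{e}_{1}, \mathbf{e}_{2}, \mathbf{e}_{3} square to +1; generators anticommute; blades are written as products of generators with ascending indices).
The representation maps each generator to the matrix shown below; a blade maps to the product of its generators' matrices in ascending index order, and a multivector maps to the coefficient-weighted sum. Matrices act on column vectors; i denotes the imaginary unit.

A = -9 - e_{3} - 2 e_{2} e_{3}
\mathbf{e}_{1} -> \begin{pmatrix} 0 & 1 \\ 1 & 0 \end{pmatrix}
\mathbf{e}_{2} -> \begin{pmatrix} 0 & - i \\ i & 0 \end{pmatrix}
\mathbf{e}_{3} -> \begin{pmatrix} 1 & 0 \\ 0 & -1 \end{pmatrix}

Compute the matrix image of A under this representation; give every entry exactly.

Bivector images (products of the table entries): rho(e_{2} e_{3}) = rho(\mathbf{e}_{2})rho(\mathbf{e}_{3}) = \begin{pmatrix} 0 & i \\ i & 0 \end{pmatrix}.
M = (-9)*1 + (-1)*rho(e_{3}) + (-2)*rho(e_{2} e_{3}), summed entrywise (1 is the identity matrix):
Answer: \begin{pmatrix} -10 & - 2 i \\ - 2 i & -8 \end{pmatrix}


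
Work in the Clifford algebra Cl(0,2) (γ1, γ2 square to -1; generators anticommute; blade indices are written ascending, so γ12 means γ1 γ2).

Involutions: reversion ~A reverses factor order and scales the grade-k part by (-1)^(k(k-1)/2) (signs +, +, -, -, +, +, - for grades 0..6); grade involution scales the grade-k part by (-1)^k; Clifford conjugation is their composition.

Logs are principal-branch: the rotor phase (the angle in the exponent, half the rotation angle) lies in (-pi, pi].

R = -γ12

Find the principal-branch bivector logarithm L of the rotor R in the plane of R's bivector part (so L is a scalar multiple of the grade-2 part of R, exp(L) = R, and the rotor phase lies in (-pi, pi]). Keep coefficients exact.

The scalar part of R is 0, so the principal-branch rotor phase is pinned; divide the bivector part by its sine to get the unit plane — L is the phase times that plane.
Concretely: cos(phase) = 0 gives phase = ±pi/2, and since phase/sin(phase) is even the sign is immaterial: L = (phase/sin(phase)) * <R>_2 = (pi/2) * <R>_2.
Answer: -pi/2*γ12


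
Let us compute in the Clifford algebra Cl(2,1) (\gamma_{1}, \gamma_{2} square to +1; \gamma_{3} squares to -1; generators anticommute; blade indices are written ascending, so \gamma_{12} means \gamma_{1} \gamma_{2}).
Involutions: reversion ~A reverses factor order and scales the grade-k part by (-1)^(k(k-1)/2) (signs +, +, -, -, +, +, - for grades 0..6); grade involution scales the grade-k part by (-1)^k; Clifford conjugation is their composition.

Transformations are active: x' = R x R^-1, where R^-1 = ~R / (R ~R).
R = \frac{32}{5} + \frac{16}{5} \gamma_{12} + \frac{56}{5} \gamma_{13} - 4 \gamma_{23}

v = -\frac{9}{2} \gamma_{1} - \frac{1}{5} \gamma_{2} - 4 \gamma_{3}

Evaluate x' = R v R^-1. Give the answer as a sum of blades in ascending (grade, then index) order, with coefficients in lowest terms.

~R = \frac{32}{5} - \frac{16}{5} \gamma_{12} - \frac{56}{5} \gamma_{13} + 4 \gamma_{23}, and R ~R = -\frac{2256}{25}, so R^-1 = ~R / (-\frac{2256}{25}).
R v = \frac{384}{25} \gamma_{1} - \frac{72}{25} \gamma_{2} + 24 \gamma_{3} + \frac{186}{25} \gamma_{123}
Answer: \frac{781}{470} \gamma_{1} - \frac{291}{235} \gamma_{2} + \frac{16}{235} \gamma_{3}


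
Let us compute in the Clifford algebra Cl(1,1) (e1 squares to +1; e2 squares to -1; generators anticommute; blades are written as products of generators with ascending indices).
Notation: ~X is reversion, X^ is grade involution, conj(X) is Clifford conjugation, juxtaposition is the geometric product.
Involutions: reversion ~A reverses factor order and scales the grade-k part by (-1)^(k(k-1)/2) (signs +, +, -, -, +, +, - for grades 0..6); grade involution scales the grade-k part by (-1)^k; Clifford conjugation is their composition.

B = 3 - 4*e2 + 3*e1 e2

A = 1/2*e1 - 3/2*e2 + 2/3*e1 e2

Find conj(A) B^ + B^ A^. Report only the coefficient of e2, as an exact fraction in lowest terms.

first term: -8 + 17/3*e1 + 3*e2 - 4*e1 e2
second term: -4 - 10/3*e1 + 6*e2 + 4*e1 e2
Answer: 9


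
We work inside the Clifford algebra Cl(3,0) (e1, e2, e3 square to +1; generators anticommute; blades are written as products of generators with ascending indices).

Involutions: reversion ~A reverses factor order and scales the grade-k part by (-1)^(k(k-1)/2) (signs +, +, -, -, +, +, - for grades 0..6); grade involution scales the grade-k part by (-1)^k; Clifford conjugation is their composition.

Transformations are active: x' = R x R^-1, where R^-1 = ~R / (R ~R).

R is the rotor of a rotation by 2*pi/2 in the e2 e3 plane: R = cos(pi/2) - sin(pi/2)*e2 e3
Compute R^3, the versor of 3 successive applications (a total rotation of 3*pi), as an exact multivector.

Half-angle bookkeeping: 3 applications in e2 e3 add up to rotor phase 3*pi/2 = 3*pi/2, so R^3 = cos(3*pi/2) - sin(3*pi/2)*e2 e3.
cos(3*pi/2) = 0 and sin(3*pi/2) = -1, so R^3 = e2 e3. The net rotation is 1*pi (after discarding 1 full turn, each of which contributes a factor -1 to the rotor); the rotor keeps the half-angle phase exactly.
Answer: e2 e3


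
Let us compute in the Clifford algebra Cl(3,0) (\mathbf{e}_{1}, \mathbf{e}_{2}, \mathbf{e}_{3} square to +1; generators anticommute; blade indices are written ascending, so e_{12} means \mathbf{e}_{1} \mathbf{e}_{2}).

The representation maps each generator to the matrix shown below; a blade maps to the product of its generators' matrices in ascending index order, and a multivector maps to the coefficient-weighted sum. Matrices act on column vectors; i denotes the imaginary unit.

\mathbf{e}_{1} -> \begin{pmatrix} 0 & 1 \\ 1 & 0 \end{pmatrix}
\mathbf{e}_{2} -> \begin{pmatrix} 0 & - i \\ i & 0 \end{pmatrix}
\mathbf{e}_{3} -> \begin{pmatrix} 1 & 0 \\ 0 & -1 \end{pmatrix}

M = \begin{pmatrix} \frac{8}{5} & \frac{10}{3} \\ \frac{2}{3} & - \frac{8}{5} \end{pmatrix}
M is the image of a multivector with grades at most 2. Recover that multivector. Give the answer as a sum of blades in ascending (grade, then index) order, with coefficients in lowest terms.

Method: 1, rho(e_{1}), rho(e_{2}), rho(e_{3}) form a trace-orthogonal basis of the 2x2 complex matrices (tr(X Y) = 2 if X = Y, else 0), so M = m0*1 + m1*rho(e_{1}) + m2*rho(e_{2}) + m3*rho(e_{3}) with m0 = tr(M)/2 = 0, m1 = tr(M rho(e_{1}))/2 = 2, m2 = tr(M rho(e_{2}))/2 = \frac{4 i}{3}, m3 = tr(M rho(e_{3}))/2 = \frac{8}{5}.
Multiplying table entries, the bivector images are rho(e_{12}) = i*rho(e_{3}), rho(e_{13}) = -i*rho(e_{2}), rho(e_{23}) = i*rho(e_{1}); with real blade coefficients the real parts of m0..m3 are the coefficients of 1, e_{1}, e_{2}, e_{3} and the imaginary parts give the bivectors (e_{23}: Im m1, e_{13}: -Im m2, e_{12}: Im m3).
Answer: 2 e_{1} + \frac{8}{5} e_{3} - \frac{4}{3} e_{13}


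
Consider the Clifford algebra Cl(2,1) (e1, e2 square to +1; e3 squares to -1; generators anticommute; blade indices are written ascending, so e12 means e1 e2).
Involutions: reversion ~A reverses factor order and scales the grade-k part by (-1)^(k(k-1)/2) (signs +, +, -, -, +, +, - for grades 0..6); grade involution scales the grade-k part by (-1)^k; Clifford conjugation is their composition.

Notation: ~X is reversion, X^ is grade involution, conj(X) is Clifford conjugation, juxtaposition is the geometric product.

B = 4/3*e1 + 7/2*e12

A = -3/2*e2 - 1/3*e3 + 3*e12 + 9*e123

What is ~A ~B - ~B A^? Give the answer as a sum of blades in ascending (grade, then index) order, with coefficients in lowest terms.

first term: -21/2 - 21/4*e1 + 4*e2 - 63/2*e3 + 2*e12 + 4/9*e13 - 12*e23 + 7/6*e123
second term: 21/2 - 21/4*e1 + 4*e2 - 63/2*e3 + 2*e12 + 4/9*e13 - 12*e23 - 7/6*e123
Answer: -21 + 7/3*e123


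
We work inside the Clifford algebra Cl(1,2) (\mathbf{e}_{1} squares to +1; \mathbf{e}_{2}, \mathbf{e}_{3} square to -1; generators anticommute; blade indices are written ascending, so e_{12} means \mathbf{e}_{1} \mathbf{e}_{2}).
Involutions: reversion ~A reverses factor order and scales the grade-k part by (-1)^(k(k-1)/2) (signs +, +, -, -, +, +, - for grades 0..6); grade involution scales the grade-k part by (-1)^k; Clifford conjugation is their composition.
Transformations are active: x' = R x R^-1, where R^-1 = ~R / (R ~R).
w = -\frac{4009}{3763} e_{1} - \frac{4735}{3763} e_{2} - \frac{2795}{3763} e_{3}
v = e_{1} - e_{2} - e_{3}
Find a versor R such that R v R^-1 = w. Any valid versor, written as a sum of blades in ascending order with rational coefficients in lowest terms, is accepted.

Since q(v) = q(w) = -1, the sum R = v + w = -\frac{246}{3763} e_{1} - \frac{8498}{3763} e_{2} - \frac{6558}{3763} e_{3} does the job whenever invertible.
Answer: -\frac{246}{3763} e_{1} - \frac{8498}{3763} e_{2} - \frac{6558}{3763} e_{3}


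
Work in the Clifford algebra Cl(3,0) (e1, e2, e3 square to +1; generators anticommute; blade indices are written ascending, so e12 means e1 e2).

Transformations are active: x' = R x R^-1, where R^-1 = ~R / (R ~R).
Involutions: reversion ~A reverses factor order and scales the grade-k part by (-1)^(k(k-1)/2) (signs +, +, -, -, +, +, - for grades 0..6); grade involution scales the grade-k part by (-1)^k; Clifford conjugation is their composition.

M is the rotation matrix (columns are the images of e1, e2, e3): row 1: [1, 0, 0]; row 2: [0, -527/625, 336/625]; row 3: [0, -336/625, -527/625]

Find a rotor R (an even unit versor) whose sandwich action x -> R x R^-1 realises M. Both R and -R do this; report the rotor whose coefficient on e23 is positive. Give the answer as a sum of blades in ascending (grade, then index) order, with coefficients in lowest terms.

Method: write R = a + b12*e12 + b13*e13 + b23*e23 with a^2 + b12^2 + b13^2 + b23^2 = 1 (so R^-1 = ~R). Expanding the columns R e_j ~R gives tr M = 4a^2 - 1 and, from the antisymmetric part, M21 - M12 = -4a*b12, M13 - M31 = 4a*b13, M32 - M23 = -4a*b23.
Here tr M = -429/625, so a^2 = (1 + tr M)/4 = 49/625 and a = ±7/25. Taking a = 7/25: M21 - M12 = 0, M13 - M31 = 0, M32 - M23 = -672/625, giving b12 = 0, b13 = 0, b23 = 24/25, i.e. R = 7/25 + 24/25*e23.
Its e23 coefficient is already positive.
Answer: 7/25 + 24/25*e23. Sheet selection: the two-to-one cover makes ±R indistinguishable at the matrix level (trace -429/625), so uniqueness comes from the required sign on e23.


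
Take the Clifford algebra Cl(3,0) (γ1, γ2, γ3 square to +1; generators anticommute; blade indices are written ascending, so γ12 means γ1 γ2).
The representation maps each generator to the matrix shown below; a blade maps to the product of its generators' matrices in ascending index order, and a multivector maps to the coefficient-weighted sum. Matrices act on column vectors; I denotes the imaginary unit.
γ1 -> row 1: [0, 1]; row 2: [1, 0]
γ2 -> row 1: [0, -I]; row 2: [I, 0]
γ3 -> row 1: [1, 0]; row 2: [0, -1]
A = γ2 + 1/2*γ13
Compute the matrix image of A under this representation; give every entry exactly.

Bivector images (products of the table entries): rho(γ13) = rho(γ1)rho(γ3) = row 1: [0, -1]; row 2: [1, 0].
M = (1)*rho(γ2) + (1/2)*rho(γ13), summed entrywise:
Answer: row 1: [0, -1/2 - I]; row 2: [1/2 + I, 0]


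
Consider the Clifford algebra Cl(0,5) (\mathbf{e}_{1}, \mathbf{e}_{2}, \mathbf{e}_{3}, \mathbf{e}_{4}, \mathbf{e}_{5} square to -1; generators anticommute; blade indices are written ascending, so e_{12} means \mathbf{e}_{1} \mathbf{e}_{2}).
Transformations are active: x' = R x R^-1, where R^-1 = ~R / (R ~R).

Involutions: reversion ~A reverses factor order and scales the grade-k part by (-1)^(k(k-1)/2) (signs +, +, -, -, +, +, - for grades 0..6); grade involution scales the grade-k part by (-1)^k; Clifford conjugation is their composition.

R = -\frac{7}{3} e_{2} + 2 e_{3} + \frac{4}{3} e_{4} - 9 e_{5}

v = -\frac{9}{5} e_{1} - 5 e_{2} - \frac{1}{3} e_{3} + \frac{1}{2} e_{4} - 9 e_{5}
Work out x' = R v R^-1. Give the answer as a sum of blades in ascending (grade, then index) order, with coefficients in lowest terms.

~R = -\frac{7}{3} e_{2} + 2 e_{3} + \frac{4}{3} e_{4} - 9 e_{5}, and R ~R = -\frac{830}{9}, so R^-1 = ~R / (-\frac{830}{9}).
R v = -\frac{278}{3} - \frac{21}{5} e_{12} + \frac{18}{5} e_{13} + \frac{12}{5} e_{14} - \frac{81}{5} e_{15} + \frac{97}{9} e_{23} + \frac{11}{2} e_{24} - 24 e_{25} + \frac{13}{9} e_{34} - 21 e_{35} - \frac{15}{2} e_{45}
Answer: \frac{9}{5} e_{1} + \frac{129}{415} e_{2} + \frac{5419}{1245} e_{3} + \frac{1809}{830} e_{4} - \frac{3771}{415} e_{5}


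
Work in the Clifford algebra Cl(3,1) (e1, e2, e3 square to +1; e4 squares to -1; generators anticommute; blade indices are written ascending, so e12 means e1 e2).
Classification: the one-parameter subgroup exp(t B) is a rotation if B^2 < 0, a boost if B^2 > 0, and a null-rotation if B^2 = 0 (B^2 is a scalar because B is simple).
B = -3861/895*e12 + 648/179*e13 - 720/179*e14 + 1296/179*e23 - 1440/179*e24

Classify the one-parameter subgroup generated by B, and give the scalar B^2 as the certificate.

B^2 term by term: the squares give (-3861/895)^2*(e12)^2 + (648/179)^2*(e13)^2 + (-720/179)^2*(e14)^2 + (1296/179)^2*(e23)^2 + (-1440/179)^2*(e24)^2 = 14907321/801025*(-1) + 419904/32041*(-1) + 518400/32041*(+1) + 1679616/32041*(-1) + 2073600/32041*(+1) = -81/25 (each basis 2-blade squares to minus the product of its generators' squares); cross terms between blades sharing an index anticommute and cancel; the commuting (index-disjoint) pairs give grade-4 terms 2*c*c'*(blade product), which cancel blade by blade — e1234: 1866240/32041 - 1866240/32041 = 0 — confirming B is simple. So B^2 = -81/25.
Answer: rotation, certificate B^2 = -81/25. One invariant decides it: the square -81/25 survives every conjugation, and its sign is exactly the classification.


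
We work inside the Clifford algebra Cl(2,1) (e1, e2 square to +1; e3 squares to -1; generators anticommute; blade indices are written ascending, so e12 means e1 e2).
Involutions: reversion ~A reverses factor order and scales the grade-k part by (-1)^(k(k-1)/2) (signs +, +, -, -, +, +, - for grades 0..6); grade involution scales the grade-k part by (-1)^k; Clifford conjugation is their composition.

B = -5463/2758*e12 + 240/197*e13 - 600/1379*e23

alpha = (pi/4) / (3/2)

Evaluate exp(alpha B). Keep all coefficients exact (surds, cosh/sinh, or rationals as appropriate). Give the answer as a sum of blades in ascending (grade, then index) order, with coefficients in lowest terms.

B^2 term by term: the squares give (-5463/2758)^2*(e12)^2 + (240/197)^2*(e13)^2 + (-600/1379)^2*(e23)^2 = 29844369/7606564*(-1) + 57600/38809*(+1) + 360000/1901641*(+1) = -9/4 (each basis 2-blade squares to minus the product of its generators' squares); cross terms between blades sharing an index anticommute and cancel. So B^2 = -9/4.
B^2 = -9/4 — the series telescopes trigonometrically here: l = 3/2, alpha*l = pi/4, so exp(alpha B) = cos(pi/4) + (sin(pi/4)/(3/2))*B = sqrt(2)/2 + (sqrt(2)/3)*B.
Answer: sqrt(2)/2 - 1821*sqrt(2)/2758*e12 + 80*sqrt(2)/197*e13 - 200*sqrt(2)/1379*e23


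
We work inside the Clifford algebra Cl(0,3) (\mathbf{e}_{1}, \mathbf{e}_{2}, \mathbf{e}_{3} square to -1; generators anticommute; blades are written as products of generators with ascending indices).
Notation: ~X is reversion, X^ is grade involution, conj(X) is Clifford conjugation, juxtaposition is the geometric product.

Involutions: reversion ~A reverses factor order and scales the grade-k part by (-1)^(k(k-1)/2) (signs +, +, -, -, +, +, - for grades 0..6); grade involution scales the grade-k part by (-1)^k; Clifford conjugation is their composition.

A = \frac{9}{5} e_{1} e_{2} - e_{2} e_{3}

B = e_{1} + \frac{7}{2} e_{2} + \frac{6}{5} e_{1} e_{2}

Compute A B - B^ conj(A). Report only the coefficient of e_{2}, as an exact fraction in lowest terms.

first term: -\frac{54}{25} - \frac{63}{10} e_{1} + \frac{9}{5} e_{2} - \frac{7}{2} e_{3} - \frac{6}{5} e_{1} e_{3} - e_{1} e_{2} e_{3}
second term: \frac{54}{25} + \frac{63}{10} e_{1} - \frac{9}{5} e_{2} + \frac{7}{2} e_{3} - \frac{6}{5} e_{1} e_{3} - e_{1} e_{2} e_{3}
Answer: \frac{18}{5}


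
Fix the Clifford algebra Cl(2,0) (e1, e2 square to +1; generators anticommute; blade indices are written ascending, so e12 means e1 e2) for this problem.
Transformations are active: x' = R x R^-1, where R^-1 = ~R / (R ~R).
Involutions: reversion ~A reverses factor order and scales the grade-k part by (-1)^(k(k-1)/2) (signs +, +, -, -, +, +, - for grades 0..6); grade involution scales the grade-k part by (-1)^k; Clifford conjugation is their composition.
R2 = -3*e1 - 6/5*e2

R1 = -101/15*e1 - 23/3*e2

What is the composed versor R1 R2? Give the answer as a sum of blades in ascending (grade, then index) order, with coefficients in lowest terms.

Distribute over the terms of R1 (each basis-blade product reordered to ascending indices, repeated generators contracted through their squares):
(-101/15*e1) R2 = 101/5 + 202/25*e12
(-23/3*e2) R2 = 46/5 - 23*e12
Summing the partial products and collecting blades:
Answer: 147/5 - 373/25*e12


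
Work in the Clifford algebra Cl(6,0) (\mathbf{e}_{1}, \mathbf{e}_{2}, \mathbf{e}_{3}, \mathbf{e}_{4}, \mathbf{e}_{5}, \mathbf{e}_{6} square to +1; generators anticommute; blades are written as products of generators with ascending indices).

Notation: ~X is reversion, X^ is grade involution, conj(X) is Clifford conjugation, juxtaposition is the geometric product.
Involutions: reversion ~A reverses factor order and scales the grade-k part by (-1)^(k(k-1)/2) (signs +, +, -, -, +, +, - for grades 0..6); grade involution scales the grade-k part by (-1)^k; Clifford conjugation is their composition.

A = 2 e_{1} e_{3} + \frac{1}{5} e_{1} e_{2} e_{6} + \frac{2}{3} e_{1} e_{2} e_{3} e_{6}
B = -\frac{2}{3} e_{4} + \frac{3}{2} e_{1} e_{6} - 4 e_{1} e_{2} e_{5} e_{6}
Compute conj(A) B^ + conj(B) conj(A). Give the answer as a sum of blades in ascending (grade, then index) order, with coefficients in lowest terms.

first term: \frac{3}{10} e_{2} - \frac{4}{5} e_{5} - e_{2} e_{3} - \frac{8}{3} e_{3} e_{5} + 3 e_{3} e_{6} - \frac{4}{3} e_{1} e_{3} e_{4} - \frac{2}{15} e_{1} e_{2} e_{4} e_{6} + 8 e_{2} e_{3} e_{5} e_{6} - \frac{4}{9} e_{1} e_{2} e_{3} e_{4} e_{6}
second term: -\frac{3}{10} e_{2} + \frac{4}{5} e_{5} + e_{2} e_{3} + \frac{8}{3} e_{3} e_{5} + 3 e_{3} e_{6} - \frac{4}{3} e_{1} e_{3} e_{4} + \frac{2}{15} e_{1} e_{2} e_{4} e_{6} - 8 e_{2} e_{3} e_{5} e_{6} - \frac{4}{9} e_{1} e_{2} e_{3} e_{4} e_{6}
Answer: 6 e_{3} e_{6} - \frac{8}{3} e_{1} e_{3} e_{4} - \frac{8}{9} e_{1} e_{2} e_{3} e_{4} e_{6}


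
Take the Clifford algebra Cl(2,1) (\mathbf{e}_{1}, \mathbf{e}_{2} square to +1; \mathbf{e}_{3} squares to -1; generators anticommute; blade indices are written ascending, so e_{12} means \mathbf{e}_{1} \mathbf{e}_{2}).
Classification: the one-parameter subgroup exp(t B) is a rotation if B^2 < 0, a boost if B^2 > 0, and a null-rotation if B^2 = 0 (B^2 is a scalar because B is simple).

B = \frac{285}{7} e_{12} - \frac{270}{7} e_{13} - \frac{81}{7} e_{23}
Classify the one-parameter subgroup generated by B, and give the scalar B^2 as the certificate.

B^2 term by term: the squares give (\frac{285}{7})^2*(e_{12})^2 + (-\frac{270}{7})^2*(e_{13})^2 + (-\frac{81}{7})^2*(e_{23})^2 = \frac{81225}{49}*(-1) + \frac{72900}{49}*(+1) + \frac{6561}{49}*(+1) = -36 (each basis 2-blade squares to minus the product of its generators' squares); cross terms between blades sharing an index anticommute and cancel. So B^2 = -36.
Answer: rotation, certificate B^2 = -36. Because -36 is invariant under every versor sandwich, the classification follows from its sign alone.


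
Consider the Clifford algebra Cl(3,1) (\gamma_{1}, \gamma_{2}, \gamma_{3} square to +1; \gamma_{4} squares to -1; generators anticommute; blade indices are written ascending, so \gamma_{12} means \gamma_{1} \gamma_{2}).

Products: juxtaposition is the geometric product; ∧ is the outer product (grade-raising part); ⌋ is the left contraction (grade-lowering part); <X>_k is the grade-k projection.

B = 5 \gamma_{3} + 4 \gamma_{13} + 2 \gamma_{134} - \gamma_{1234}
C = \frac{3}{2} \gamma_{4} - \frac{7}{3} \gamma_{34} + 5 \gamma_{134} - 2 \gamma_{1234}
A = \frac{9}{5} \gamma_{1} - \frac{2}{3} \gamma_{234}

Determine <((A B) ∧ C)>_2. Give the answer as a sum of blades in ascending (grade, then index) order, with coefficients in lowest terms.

step 1: -\frac{2}{3} \gamma_{1} + \frac{36}{5} \gamma_{3} + \frac{4}{3} \gamma_{12} + 9 \gamma_{13} + \frac{10}{3} \gamma_{24} + \frac{18}{5} \gamma_{34} - \frac{8}{3} \gamma_{124} - \frac{9}{5} \gamma_{234}
step 2: -\gamma_{14} + \frac{54}{5} \gamma_{34} + 2 \gamma_{124} + \frac{271}{18} \gamma_{134} - \frac{28}{9} \gamma_{1234}
step 3: -\gamma_{14} + \frac{54}{5} \gamma_{34}
Answer: -\gamma_{14} + \frac{54}{5} \gamma_{34}


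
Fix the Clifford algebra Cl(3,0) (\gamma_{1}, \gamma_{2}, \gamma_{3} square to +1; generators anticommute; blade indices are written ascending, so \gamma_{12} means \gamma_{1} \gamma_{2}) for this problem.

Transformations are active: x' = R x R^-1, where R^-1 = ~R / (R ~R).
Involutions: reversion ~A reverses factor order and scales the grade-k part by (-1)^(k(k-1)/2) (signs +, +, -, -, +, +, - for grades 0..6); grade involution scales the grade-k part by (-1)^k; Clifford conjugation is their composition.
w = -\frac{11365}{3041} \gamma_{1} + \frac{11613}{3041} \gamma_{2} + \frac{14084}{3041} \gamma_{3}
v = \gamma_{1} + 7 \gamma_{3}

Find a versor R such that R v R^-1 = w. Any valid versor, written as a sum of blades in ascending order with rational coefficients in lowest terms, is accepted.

Equal squares first: v^2 = w^2 = 50. Then v + w = -\frac{8324}{3041} \gamma_{1} + \frac{11613}{3041} \gamma_{2} + \frac{35371}{3041} \gamma_{3} is a versor taking v to w, provided it is invertible.
Answer: -\frac{8324}{3041} \gamma_{1} + \frac{11613}{3041} \gamma_{2} + \frac{35371}{3041} \gamma_{3}


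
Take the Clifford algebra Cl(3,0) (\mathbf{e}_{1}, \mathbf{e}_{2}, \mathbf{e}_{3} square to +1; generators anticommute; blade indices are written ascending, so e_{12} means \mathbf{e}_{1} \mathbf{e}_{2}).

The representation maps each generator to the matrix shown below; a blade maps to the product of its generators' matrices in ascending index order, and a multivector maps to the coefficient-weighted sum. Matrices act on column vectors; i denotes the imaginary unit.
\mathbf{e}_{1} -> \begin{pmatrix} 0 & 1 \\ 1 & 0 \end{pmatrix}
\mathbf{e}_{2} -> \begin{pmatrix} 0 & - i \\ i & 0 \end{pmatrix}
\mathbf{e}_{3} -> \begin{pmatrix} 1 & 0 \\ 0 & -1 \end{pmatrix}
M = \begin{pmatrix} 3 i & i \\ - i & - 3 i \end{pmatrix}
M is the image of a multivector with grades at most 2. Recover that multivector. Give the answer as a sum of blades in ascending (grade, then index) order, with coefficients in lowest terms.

Method: 1, rho(e_{1}), rho(e_{2}), rho(e_{3}) form a trace-orthogonal basis of the 2x2 complex matrices (tr(X Y) = 2 if X = Y, else 0), so M = m0*1 + m1*rho(e_{1}) + m2*rho(e_{2}) + m3*rho(e_{3}) with m0 = tr(M)/2 = 0, m1 = tr(M rho(e_{1}))/2 = 0, m2 = tr(M rho(e_{2}))/2 = -1, m3 = tr(M rho(e_{3}))/2 = 3 i.
Multiplying table entries, the bivector images are rho(e_{12}) = i*rho(e_{3}), rho(e_{13}) = -i*rho(e_{2}), rho(e_{23}) = i*rho(e_{1}); with real blade coefficients the real parts of m0..m3 are the coefficients of 1, e_{1}, e_{2}, e_{3} and the imaginary parts give the bivectors (e_{23}: Im m1, e_{13}: -Im m2, e_{12}: Im m3).
Answer: -e_{2} + 3 e_{12}


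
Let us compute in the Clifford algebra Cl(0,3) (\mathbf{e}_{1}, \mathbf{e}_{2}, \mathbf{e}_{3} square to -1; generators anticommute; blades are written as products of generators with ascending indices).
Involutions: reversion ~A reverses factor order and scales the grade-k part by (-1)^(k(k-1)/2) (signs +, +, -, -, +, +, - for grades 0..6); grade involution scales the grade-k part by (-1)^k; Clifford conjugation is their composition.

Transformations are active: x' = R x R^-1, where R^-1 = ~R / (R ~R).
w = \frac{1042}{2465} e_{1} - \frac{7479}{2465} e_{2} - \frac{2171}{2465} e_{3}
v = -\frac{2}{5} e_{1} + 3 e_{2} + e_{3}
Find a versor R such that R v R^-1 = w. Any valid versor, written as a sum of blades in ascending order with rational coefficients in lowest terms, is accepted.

Construction: equal norms (both -\frac{254}{25}) license R = v + w = \frac{56}{2465} e_{1} - \frac{84}{2465} e_{2} + \frac{294}{2465} e_{3} — nothing changes along that direction, while (v - w)/2 changes sign, so v maps onto w.
Answer: \frac{56}{2465} e_{1} - \frac{84}{2465} e_{2} + \frac{294}{2465} e_{3}


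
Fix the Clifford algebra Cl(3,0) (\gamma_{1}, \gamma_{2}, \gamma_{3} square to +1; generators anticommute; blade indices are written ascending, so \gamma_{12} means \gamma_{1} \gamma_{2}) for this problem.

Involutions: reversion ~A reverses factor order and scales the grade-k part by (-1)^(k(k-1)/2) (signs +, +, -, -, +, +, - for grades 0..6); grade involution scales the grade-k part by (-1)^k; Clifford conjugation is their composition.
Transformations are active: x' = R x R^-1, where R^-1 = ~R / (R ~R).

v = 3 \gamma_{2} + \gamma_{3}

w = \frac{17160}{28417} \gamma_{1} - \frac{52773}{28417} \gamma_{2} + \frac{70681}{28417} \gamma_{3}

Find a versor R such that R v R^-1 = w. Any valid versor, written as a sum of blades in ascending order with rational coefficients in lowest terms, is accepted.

Here q(v) = q(w) = 10; the classical choice R = v + w = \frac{17160}{28417} \gamma_{1} + \frac{32478}{28417} \gamma_{2} + \frac{99098}{28417} \gamma_{3} then realises v -> w under the sandwich.
Answer: \frac{17160}{28417} \gamma_{1} + \frac{32478}{28417} \gamma_{2} + \frac{99098}{28417} \gamma_{3}


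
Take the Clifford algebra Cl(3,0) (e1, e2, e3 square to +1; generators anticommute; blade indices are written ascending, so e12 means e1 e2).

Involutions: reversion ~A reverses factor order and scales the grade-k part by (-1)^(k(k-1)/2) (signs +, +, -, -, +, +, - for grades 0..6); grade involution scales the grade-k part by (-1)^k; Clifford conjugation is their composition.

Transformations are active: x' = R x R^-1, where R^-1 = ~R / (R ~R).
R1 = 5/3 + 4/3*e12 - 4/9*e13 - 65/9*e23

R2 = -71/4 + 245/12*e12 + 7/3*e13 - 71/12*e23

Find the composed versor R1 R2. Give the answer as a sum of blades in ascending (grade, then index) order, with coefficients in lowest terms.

Distribute over the terms of R1 (each basis-blade product reordered to ascending indices, repeated generators contracted through their squares):
(5/3) R2 = -355/12 + 1225/36*e12 + 35/9*e13 - 355/36*e23
(4/3*e12) R2 = -245/9 - 71/3*e12 - 71/9*e13 - 28/9*e23
(-4/9*e13) R2 = 28/27 - 71/27*e12 + 71/9*e13 - 245/27*e23
(-65/9*e23) R2 = -4615/108 - 455/27*e12 + 15925/108*e13 + 4615/36*e23
Summing the partial products and collecting blades:
Answer: -197/2 - 985/108*e12 + 16345/108*e13 + 2866/27*e23


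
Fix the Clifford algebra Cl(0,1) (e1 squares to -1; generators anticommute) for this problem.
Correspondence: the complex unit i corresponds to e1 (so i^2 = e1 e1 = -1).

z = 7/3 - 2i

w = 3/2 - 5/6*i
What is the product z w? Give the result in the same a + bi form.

In blades: z = 7/3 - 2*e1, w = 3/2 - 5/6*e1.
Distribute z over w term by term (generator squares from the signature, products reordered to ascending indices): (7/3)*w = 7/2 - 35/18*e1; (-2*e1)*w = -5/3 - 3*e1.
Sum: 11/6 - 89/18*e1; translating back through the correspondence:
Answer: 11/6 - 89/18*i


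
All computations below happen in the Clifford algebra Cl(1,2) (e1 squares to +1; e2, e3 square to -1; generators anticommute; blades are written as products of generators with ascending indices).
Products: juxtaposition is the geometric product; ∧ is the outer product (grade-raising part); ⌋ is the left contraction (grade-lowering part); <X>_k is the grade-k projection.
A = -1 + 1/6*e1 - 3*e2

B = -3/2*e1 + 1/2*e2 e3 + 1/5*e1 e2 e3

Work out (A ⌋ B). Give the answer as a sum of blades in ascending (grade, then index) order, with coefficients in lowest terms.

step 1: -1/4 + 3/2*e1 + 3/2*e3 - 3/5*e1 e3 - 7/15*e2 e3 - 1/5*e1 e2 e3
Answer: -1/4 + 3/2*e1 + 3/2*e3 - 3/5*e1 e3 - 7/15*e2 e3 - 1/5*e1 e2 e3


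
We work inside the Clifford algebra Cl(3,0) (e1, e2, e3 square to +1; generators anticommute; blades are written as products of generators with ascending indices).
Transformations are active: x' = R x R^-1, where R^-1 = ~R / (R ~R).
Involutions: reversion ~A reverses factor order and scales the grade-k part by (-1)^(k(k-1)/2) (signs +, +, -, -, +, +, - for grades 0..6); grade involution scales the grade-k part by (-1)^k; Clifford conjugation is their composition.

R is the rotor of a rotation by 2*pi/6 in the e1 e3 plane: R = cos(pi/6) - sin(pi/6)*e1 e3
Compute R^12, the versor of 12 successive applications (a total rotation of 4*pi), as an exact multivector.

Because a rotor carries half the rotation angle, composing 12 copies of this e1 e3-plane rotor multiplies the phase: 12*(pi/6) = 2*pi, hence R^12 = cos(2*pi) - sin(2*pi)*e1 e3.
cos(2*pi) = 1 and sin(2*pi) = 0, so R^12 = 1. The total rotation 4*pi is 2 full turns, so every vector returns to itself, yet the rotor is +1, back on the identity sheet (an even number of 2*pi turns).
Answer: 1


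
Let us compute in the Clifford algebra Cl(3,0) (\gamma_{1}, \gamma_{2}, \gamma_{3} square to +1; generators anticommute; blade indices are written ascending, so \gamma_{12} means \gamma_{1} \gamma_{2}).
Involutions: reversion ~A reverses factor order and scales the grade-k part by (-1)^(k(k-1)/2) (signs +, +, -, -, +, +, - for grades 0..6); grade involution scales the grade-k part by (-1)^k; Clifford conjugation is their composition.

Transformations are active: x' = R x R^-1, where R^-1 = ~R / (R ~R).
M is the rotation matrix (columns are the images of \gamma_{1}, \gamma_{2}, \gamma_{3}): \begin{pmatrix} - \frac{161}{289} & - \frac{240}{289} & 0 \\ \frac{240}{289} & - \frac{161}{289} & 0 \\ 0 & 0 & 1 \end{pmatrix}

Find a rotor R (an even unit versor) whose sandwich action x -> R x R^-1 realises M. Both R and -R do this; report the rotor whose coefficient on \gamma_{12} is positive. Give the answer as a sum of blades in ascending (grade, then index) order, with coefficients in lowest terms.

Method: write R = a + b12*\gamma_{12} + b13*\gamma_{13} + b23*\gamma_{23} with a^2 + b12^2 + b13^2 + b23^2 = 1 (so R^-1 = ~R). Expanding the columns R e_j ~R gives tr M = 4a^2 - 1 and, from the antisymmetric part, M21 - M12 = -4a*b12, M13 - M31 = 4a*b13, M32 - M23 = -4a*b23.
Here tr M = -\frac{33}{289}, so a^2 = (1 + tr M)/4 = \frac{64}{289} and a = ±\frac{8}{17}. Taking a = \frac{8}{17}: M21 - M12 = \frac{480}{289}, M13 - M31 = 0, M32 - M23 = 0, giving b12 = -\frac{15}{17}, b13 = 0, b23 = 0, i.e. R = \frac{8}{17} - \frac{15}{17} \gamma_{12}.
Its \gamma_{12} coefficient is negative, so report the other preimage -R.
Answer: -\frac{8}{17} + \frac{15}{17} \gamma_{12}. Recall the cover is two-to-one: with M of trace -\frac{33}{289}, both preimages act alike, and the stated \gamma_{12} sign chooses the sheet.


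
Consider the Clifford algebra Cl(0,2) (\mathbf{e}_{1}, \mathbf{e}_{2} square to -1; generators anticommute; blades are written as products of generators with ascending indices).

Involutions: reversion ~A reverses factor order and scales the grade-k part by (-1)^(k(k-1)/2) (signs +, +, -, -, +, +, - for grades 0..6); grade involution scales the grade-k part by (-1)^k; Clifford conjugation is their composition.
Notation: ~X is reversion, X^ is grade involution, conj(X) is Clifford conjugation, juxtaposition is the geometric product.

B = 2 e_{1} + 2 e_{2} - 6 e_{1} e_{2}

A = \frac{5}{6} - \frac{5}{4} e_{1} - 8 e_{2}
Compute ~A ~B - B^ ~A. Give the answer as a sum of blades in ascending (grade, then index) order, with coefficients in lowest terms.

first term: \frac{37}{2} - \frac{139}{3} e_{1} + \frac{55}{6} e_{2} + \frac{37}{2} e_{1} e_{2}
second term: -\frac{37}{2} - \frac{149}{3} e_{1} + \frac{35}{6} e_{2} + \frac{17}{2} e_{1} e_{2}
Answer: 37 + \frac{10}{3} e_{1} + \frac{10}{3} e_{2} + 10 e_{1} e_{2}


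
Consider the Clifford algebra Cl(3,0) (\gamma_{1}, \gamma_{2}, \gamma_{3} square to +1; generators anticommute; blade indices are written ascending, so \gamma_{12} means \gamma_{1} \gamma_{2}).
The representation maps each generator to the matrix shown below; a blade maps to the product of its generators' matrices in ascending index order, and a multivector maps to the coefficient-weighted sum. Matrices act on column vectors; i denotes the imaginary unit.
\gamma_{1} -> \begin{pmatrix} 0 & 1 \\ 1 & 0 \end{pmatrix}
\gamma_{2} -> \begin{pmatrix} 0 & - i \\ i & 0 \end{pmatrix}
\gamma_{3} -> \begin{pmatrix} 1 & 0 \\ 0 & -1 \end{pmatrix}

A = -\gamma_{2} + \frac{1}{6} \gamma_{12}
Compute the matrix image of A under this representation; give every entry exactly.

Bivector images (products of the table entries): rho(\gamma_{12}) = rho(\gamma_{1})rho(\gamma_{2}) = \begin{pmatrix} i & 0 \\ 0 & - i \end{pmatrix}.
M = (-1)*rho(\gamma_{2}) + (\frac{1}{6})*rho(\gamma_{12}), summed entrywise:
Answer: \begin{pmatrix} \frac{i}{6} & i \\ - i & - \frac{i}{6} \end{pmatrix}


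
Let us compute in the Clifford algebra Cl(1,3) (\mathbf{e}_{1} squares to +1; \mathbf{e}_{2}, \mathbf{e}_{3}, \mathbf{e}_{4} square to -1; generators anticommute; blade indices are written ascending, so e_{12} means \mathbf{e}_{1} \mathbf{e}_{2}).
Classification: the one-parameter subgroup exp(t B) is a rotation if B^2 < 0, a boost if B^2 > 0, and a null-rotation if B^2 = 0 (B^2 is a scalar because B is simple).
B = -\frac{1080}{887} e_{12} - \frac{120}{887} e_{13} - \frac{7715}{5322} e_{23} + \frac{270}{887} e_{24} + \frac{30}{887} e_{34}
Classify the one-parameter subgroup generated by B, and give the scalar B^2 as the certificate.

B^2 term by term: the squares give (-\frac{1080}{887})^2*(e_{12})^2 + (-\frac{120}{887})^2*(e_{13})^2 + (-\frac{7715}{5322})^2*(e_{23})^2 + (\frac{270}{887})^2*(e_{24})^2 + (\frac{30}{887})^2*(e_{34})^2 = \frac{1166400}{786769}*(+1) + \frac{14400}{786769}*(+1) + \frac{59521225}{28323684}*(-1) + \frac{72900}{786769}*(-1) + \frac{900}{786769}*(-1) = -\frac{25}{36} (each basis 2-blade squares to minus the product of its generators' squares); cross terms between blades sharing an index anticommute and cancel; the commuting (index-disjoint) pairs give grade-4 terms 2*c*c'*(blade product), which cancel blade by blade — e_{1234}: -\frac{64800}{786769} + \frac{64800}{786769} = 0 — confirming B is simple. So B^2 = -\frac{25}{36}.
Answer: rotation, certificate B^2 = -\frac{25}{36}. One invariant decides it: the square -\frac{25}{36} survives every conjugation, and its sign is exactly the classification.


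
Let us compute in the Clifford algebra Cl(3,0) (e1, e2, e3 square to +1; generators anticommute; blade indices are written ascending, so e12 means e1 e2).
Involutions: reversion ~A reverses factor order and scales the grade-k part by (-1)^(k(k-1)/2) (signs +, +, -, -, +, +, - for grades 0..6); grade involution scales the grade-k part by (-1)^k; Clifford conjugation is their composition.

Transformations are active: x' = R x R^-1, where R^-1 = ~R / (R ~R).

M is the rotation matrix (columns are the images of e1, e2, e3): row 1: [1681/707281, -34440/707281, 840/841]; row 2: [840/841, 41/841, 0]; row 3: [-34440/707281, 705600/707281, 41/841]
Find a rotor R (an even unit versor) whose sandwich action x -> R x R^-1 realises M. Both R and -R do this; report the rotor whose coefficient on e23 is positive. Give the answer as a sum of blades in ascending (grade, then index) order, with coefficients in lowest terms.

Method: write R = a + b12*e12 + b13*e13 + b23*e23 with a^2 + b12^2 + b13^2 + b23^2 = 1 (so R^-1 = ~R). Expanding the columns R e_j ~R gives tr M = 4a^2 - 1 and, from the antisymmetric part, M21 - M12 = -4a*b12, M13 - M31 = 4a*b13, M32 - M23 = -4a*b23.
Here tr M = 70643/707281, so a^2 = (1 + tr M)/4 = 194481/707281 and a = ±441/841. Taking a = 441/841: M21 - M12 = 740880/707281, M13 - M31 = 740880/707281, M32 - M23 = 705600/707281, giving b12 = -420/841, b13 = 420/841, b23 = -400/841, i.e. R = 441/841 - 420/841*e12 + 420/841*e13 - 400/841*e23.
Its e23 coefficient is negative, so report the other preimage -R.
Answer: -441/841 + 420/841*e12 - 420/841*e13 + 400/841*e23. Note: both R and -R realise this M (trace 70643/707281); the covering map identifies them, and the e23-coefficient sign is the tie-breaker.


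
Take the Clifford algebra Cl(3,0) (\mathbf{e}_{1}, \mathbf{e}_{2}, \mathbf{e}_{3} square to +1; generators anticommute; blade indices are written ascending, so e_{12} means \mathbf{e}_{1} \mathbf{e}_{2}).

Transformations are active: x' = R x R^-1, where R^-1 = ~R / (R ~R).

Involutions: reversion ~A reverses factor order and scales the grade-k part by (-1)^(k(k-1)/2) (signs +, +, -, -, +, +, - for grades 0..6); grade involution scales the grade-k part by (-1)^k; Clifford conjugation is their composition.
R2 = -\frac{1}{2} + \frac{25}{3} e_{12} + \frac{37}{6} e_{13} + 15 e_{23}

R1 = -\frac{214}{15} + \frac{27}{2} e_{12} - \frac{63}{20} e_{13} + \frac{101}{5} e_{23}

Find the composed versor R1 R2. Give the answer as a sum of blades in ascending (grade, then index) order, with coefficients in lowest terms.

Distribute over the terms of R1 (each basis-blade product reordered to ascending indices, repeated generators contracted through their squares):
(-\frac{214}{15}) R2 = \frac{107}{15} - \frac{1070}{9} e_{12} - \frac{3959}{45} e_{13} - 214 e_{23}
(\frac{27}{2} e_{12}) R2 = -\frac{225}{2} - \frac{27}{4} e_{12} + \frac{405}{2} e_{13} - \frac{333}{4} e_{23}
(-\frac{63}{20} e_{13}) R2 = \frac{777}{40} + \frac{189}{4} e_{12} + \frac{63}{40} e_{13} - \frac{105}{4} e_{23}
(\frac{101}{5} e_{23}) R2 = -303 + \frac{3737}{30} e_{12} - \frac{505}{3} e_{13} - \frac{101}{10} e_{23}
Summing the partial products and collecting blades:
Answer: -\frac{46673}{120} + \frac{2078}{45} e_{12} - \frac{3761}{72} e_{13} - \frac{1668}{5} e_{23}


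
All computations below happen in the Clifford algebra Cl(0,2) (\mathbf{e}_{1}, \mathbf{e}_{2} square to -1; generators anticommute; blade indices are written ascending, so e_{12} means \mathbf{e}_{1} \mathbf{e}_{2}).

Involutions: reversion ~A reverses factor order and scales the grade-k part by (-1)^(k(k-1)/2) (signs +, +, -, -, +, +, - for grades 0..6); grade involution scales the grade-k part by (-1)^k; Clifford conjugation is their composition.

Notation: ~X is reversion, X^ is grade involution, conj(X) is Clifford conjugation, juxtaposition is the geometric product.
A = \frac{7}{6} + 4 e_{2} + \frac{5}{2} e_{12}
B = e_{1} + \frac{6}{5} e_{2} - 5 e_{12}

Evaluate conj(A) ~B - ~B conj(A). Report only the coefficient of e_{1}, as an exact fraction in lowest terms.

first term: \frac{173}{10} - \frac{95}{6} e_{1} - \frac{11}{10} e_{2} + \frac{59}{6} e_{12}
second term: \frac{173}{10} + \frac{109}{6} e_{1} + \frac{39}{10} e_{2} + \frac{11}{6} e_{12}
Answer: -34


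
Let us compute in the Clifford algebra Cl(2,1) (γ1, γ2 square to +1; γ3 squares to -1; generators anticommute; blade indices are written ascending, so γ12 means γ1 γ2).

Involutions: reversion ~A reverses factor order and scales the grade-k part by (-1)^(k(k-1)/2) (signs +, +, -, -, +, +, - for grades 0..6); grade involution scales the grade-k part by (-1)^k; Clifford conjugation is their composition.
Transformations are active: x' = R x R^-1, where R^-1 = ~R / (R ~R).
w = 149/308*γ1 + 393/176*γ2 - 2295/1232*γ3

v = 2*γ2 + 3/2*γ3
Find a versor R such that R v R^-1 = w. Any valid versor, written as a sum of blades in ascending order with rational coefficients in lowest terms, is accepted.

Why this works: both vectors square to 7/4, so q(v) = q(w) and R = v + w = 149/308*γ1 + 745/176*γ2 - 447/1232*γ3 carries v to w — its own direction survives, the complement (v - w)/2 flips.
Answer: 149/308*γ1 + 745/176*γ2 - 447/1232*γ3
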